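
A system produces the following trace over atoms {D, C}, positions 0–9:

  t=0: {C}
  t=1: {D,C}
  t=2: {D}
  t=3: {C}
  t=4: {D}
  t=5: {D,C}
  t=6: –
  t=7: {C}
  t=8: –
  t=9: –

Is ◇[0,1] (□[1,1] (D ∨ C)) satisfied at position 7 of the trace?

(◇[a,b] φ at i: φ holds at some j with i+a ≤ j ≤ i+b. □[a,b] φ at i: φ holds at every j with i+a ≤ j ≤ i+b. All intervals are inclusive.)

False

Check □[1,1] (D ∨ C) at each j in [7,8]:
  j=7: fails at 8
  j=8: fails at 9
No position in the window satisfies it → formula fails.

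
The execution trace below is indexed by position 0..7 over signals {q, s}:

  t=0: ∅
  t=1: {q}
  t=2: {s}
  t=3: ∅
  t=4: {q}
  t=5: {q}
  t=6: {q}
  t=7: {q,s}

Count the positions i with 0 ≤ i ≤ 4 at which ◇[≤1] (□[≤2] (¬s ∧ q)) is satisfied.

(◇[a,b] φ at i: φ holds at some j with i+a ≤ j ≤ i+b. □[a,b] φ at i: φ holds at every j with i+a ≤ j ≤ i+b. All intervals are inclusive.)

2

Evaluate at each i in [0,4]:
  i=0: ✗ (none in [0,1])
  i=1: ✗ (none in [1,2])
  i=2: ✗ (none in [2,3])
  i=3: ✓ (witness j=4)
  i=4: ✓ (witness j=4)
Positions where it holds: {3, 4} → 2.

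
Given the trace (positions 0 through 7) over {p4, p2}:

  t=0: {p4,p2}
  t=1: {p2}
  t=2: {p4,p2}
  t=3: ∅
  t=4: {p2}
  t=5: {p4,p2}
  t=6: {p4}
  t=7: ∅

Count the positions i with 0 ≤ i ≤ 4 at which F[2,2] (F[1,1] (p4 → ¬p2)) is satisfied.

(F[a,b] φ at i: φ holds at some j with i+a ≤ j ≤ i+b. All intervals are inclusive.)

Evaluate at each i in [0,4]:
  i=0: ✓ (witness j=2)
  i=1: ✓ (witness j=3)
  i=2: ✗ (none in [4,4])
  i=3: ✓ (witness j=5)
  i=4: ✓ (witness j=6)
Positions where it holds: {0, 1, 3, 4} → 4.

4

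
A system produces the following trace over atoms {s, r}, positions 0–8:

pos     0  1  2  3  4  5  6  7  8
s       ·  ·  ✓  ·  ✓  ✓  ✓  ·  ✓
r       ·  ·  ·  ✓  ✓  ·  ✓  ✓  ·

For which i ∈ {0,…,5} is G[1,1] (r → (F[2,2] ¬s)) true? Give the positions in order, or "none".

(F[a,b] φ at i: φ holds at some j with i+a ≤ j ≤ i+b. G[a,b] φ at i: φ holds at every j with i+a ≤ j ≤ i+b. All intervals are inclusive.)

Evaluate at each i in [0,5]:
  i=0: ✓ (all of [1,1])
  i=1: ✓ (all of [2,2])
  i=2: ✗ (fails at j=3)
  i=3: ✗ (fails at j=4)
  i=4: ✓ (all of [5,5])
  i=5: ✗ (fails at j=6)

0, 1, 4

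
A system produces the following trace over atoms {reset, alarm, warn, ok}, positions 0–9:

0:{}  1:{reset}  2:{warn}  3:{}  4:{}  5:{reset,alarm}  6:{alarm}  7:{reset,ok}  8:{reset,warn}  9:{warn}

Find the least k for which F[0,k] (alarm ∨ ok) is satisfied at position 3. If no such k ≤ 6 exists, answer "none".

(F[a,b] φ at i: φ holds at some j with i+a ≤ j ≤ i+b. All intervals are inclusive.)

2

Scan j = 3,4,… for (alarm ∨ ok):
  j=3: fails
  j=4: fails
  j=5: holds
First hit at j=5, so smallest k = 5-3 = 2.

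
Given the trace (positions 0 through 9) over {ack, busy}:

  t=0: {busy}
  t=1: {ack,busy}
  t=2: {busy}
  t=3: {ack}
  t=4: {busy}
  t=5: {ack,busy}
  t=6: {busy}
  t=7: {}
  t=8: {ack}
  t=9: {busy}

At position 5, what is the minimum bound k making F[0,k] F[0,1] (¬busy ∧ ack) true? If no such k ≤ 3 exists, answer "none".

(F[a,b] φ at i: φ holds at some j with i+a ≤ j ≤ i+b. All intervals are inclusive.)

2

Scan j = 5,6,… for F[0,1] (¬busy ∧ ack):
  j=5: fails
  j=6: fails
  j=7: holds
First hit at j=7, so smallest k = 7-5 = 2.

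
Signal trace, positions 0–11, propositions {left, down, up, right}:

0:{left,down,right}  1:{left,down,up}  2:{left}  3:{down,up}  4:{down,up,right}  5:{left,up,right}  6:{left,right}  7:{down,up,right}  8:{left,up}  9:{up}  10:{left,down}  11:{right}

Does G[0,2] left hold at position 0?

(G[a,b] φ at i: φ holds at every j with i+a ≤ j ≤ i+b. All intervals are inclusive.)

Check left at every j in [0,2]:
  j=0: true
  j=1: true
  j=2: true
All positions satisfy it → formula holds.

Holds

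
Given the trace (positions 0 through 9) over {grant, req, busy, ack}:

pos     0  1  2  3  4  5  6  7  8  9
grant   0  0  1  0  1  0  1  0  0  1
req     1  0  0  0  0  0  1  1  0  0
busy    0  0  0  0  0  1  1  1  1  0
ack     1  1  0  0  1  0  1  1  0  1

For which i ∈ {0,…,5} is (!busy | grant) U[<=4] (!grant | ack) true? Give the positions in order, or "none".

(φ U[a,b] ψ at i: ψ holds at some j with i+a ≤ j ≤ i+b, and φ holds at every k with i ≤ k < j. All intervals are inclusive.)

Evaluate at each i in [0,5]:
  i=0: ✓ (rhs at j=0)
  i=1: ✓ (rhs at j=1)
  i=2: ✓ (rhs at j=3; lhs holds on [2,2])
  i=3: ✓ (rhs at j=3)
  i=4: ✓ (rhs at j=4)
  i=5: ✓ (rhs at j=5)

0, 1, 2, 3, 4, 5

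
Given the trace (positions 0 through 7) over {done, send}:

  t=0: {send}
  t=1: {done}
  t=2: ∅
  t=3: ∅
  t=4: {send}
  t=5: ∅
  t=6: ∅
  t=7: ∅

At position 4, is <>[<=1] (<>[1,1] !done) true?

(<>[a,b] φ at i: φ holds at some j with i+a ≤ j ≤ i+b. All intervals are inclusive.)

Check <>[1,1] !done at each j in [4,5]:
  j=4: holds (witness at 5)
  j=5: holds (witness at 6)
Found at j=4 → formula holds.

True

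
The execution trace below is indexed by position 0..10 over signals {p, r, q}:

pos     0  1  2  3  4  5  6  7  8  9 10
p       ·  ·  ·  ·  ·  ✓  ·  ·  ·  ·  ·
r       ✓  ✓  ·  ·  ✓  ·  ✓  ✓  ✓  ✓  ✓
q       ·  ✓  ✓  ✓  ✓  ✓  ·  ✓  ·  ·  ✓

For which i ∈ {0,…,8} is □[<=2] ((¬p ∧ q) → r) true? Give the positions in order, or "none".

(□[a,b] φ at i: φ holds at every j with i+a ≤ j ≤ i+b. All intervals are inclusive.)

4, 5, 6, 7, 8

Evaluate at each i in [0,8]:
  i=0: ✗ (fails at j=2)
  i=1: ✗ (fails at j=2)
  i=2: ✗ (fails at j=2)
  i=3: ✗ (fails at j=3)
  i=4: ✓ (all of [4,6])
  i=5: ✓ (all of [5,7])
  i=6: ✓ (all of [6,8])
  i=7: ✓ (all of [7,9])
  i=8: ✓ (all of [8,10])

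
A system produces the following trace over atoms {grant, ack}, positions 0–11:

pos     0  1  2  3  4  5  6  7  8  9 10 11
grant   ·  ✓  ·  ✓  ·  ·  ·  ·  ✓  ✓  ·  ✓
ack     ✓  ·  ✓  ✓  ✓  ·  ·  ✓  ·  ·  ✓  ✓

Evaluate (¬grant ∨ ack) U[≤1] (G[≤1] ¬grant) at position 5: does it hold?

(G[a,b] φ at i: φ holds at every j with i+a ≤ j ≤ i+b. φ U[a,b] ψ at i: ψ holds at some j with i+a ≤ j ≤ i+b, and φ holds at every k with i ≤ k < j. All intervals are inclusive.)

True

Need some j in [5,6] with G[≤1] ¬grant, and (¬grant ∨ ack) at every k in [5,j-1].
  j=5: G[≤1] ¬grant holds; no prefix to check → satisfied.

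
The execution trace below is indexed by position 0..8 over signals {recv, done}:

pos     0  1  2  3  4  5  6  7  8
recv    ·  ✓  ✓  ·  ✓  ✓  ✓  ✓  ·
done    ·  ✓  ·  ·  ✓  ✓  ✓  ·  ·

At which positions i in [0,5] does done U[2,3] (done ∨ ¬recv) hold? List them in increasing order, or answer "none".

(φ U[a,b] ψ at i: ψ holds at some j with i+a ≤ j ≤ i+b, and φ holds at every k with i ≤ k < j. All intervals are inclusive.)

Evaluate at each i in [0,5]:
  i=0: ✗ (lhs fails at k=0 before rhs at j=3)
  i=1: ✗ (lhs fails at k=2 before rhs at j=3)
  i=2: ✗ (lhs fails at k=2 before rhs at j=4)
  i=3: ✗ (lhs fails at k=3 before rhs at j=5)
  i=4: ✓ (rhs at j=6; lhs holds on [4,5])
  i=5: ✗ (lhs fails at k=7 before rhs at j=8)

4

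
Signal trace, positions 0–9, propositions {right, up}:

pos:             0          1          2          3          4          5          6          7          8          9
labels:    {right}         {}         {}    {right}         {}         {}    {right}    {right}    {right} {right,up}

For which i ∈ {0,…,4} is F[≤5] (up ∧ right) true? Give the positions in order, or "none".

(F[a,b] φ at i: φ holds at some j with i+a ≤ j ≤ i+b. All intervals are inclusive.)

4

Evaluate at each i in [0,4]:
  i=0: ✗ (none in [0,5])
  i=1: ✗ (none in [1,6])
  i=2: ✗ (none in [2,7])
  i=3: ✗ (none in [3,8])
  i=4: ✓ (witness j=9)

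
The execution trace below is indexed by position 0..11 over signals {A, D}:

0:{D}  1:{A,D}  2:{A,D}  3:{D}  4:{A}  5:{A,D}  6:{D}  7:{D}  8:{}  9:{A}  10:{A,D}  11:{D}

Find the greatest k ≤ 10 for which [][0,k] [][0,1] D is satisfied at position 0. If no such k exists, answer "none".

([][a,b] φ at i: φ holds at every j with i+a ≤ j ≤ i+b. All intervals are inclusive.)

[][0,1] D must hold from j=0 onward; find where it first fails.
  j=0: holds
  j=1: holds
  j=2: holds
  j=3: fails
Holds on [0,2], so largest k = 2.

2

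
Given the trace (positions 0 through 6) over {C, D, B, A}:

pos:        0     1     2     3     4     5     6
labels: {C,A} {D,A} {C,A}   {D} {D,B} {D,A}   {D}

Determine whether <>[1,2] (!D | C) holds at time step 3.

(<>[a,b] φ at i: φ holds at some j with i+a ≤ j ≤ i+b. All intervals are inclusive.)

Check (!D | C) at each j in [4,5]:
  j=4: false
  j=5: false
No position in the window satisfies it → formula fails.

False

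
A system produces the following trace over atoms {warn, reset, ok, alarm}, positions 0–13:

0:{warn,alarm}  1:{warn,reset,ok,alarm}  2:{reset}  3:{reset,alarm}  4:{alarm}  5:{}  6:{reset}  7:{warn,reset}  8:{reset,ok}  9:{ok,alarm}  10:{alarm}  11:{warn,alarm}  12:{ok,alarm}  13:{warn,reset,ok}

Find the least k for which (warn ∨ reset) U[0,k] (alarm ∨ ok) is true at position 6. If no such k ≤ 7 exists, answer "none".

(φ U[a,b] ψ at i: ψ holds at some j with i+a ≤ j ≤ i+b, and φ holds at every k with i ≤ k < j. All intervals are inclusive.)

2

Need earliest j ≥ 6 with (alarm ∨ ok), and (warn ∨ reset) at every k in [6,j-1].
  j=6: rhs fails.
  j=7: rhs fails.
  j=8: rhs holds; lhs holds on [6,7]. k = 2.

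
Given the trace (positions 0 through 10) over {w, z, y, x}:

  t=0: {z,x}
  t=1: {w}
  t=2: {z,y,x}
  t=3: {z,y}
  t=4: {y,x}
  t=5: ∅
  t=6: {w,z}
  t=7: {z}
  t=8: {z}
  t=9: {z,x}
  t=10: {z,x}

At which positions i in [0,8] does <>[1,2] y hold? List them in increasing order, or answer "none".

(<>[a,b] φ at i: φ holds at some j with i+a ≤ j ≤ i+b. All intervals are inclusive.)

Evaluate at each i in [0,8]:
  i=0: ✓ (witness j=2)
  i=1: ✓ (witness j=2)
  i=2: ✓ (witness j=3)
  i=3: ✓ (witness j=4)
  i=4: ✗ (none in [5,6])
  i=5: ✗ (none in [6,7])
  i=6: ✗ (none in [7,8])
  i=7: ✗ (none in [8,9])
  i=8: ✗ (none in [9,10])

0, 1, 2, 3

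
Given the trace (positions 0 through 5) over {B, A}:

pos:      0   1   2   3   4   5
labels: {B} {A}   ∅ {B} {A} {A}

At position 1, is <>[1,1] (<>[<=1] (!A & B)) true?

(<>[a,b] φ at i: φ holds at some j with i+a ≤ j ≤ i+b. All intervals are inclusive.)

Check <>[<=1] (!A & B) at each j in [2,2]:
  j=2: holds (witness at 3)
Found at j=2 → formula holds.

True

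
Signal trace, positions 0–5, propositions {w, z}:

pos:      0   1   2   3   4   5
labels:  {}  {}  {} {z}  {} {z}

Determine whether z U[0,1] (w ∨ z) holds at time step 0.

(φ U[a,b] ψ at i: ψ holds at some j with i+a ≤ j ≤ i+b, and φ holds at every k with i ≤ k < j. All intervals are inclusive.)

Need some j in [0,1] with (w ∨ z), and z at every k in [0,j-1].
  j=0: (w ∨ z) false.
  j=1: (w ∨ z) false.
No j in the window works → until fails.

False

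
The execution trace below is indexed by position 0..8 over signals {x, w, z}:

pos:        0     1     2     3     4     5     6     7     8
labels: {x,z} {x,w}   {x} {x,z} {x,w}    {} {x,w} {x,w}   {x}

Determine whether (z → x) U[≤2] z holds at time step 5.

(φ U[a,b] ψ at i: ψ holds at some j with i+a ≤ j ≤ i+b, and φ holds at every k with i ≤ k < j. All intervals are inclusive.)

Does not hold

Need some j in [5,7] with z, and (z → x) at every k in [5,j-1].
  j=5: z false.
  j=6: z false.
  j=7: z false.
No j in the window works → until fails.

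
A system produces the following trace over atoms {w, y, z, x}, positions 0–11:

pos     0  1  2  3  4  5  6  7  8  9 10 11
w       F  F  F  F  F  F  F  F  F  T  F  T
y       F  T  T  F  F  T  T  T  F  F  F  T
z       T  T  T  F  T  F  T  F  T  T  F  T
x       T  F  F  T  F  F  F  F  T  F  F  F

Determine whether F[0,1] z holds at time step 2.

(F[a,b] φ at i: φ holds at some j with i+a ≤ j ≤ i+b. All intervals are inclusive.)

Check z at each j in [2,3]:
  j=2: true
  j=3: false
Found at j=2 → formula holds.

True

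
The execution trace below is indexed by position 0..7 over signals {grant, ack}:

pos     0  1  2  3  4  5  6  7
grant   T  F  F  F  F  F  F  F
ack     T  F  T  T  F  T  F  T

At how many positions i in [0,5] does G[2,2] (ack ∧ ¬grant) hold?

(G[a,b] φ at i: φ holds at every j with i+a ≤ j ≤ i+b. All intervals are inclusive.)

4

Evaluate at each i in [0,5]:
  i=0: ✓ (all of [2,2])
  i=1: ✓ (all of [3,3])
  i=2: ✗ (fails at j=4)
  i=3: ✓ (all of [5,5])
  i=4: ✗ (fails at j=6)
  i=5: ✓ (all of [7,7])
Positions where it holds: {0, 1, 3, 5} → 4.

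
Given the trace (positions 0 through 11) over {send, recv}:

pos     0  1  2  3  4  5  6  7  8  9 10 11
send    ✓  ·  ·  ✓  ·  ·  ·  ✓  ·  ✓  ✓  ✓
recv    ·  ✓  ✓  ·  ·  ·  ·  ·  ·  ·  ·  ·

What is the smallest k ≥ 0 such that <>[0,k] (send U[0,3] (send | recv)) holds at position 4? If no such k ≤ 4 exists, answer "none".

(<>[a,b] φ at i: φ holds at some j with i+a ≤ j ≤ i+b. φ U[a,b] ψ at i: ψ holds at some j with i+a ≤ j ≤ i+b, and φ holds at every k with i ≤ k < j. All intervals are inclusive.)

3

Scan j = 4,5,… for (send U[0,3] (send | recv)):
  j=4: fails
  j=5: fails
  j=6: fails
  j=7: holds
First hit at j=7, so smallest k = 7-4 = 3.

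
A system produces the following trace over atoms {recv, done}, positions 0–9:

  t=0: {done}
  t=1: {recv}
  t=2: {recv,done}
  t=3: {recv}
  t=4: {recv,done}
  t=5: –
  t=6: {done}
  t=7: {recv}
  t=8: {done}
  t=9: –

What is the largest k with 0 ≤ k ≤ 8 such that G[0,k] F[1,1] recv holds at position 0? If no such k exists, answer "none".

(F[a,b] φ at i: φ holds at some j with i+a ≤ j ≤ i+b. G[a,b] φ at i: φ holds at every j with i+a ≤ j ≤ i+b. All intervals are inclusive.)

F[1,1] recv must hold from j=0 onward; find where it first fails.
  j=0: holds
  j=1: holds
  j=2: holds
  j=3: holds
  j=4: fails
Holds on [0,3], so largest k = 3.

3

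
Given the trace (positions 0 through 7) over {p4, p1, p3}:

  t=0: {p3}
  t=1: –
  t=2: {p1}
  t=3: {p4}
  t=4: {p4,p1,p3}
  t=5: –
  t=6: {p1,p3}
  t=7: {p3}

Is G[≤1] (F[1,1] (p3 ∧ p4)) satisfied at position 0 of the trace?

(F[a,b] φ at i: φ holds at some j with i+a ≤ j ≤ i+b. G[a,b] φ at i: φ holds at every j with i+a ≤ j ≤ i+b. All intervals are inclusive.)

Check F[1,1] (p3 ∧ p4) at every j in [0,1]:
  j=0: fails (none in [1,1])
  j=1: fails (none in [2,2])
Fails at j=0 → formula fails.

False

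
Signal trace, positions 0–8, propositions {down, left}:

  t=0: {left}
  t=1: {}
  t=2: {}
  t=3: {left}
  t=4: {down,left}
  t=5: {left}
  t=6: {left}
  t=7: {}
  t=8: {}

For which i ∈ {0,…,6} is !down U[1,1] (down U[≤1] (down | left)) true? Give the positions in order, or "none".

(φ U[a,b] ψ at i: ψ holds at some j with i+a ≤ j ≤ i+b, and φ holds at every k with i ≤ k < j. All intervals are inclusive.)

Evaluate at each i in [0,6]:
  i=0: ✗ (no rhs in [1,1])
  i=1: ✗ (no rhs in [2,2])
  i=2: ✓ (rhs at j=3; lhs holds on [2,2])
  i=3: ✓ (rhs at j=4; lhs holds on [3,3])
  i=4: ✗ (lhs fails at k=4 before rhs at j=5)
  i=5: ✓ (rhs at j=6; lhs holds on [5,5])
  i=6: ✗ (no rhs in [7,7])

2, 3, 5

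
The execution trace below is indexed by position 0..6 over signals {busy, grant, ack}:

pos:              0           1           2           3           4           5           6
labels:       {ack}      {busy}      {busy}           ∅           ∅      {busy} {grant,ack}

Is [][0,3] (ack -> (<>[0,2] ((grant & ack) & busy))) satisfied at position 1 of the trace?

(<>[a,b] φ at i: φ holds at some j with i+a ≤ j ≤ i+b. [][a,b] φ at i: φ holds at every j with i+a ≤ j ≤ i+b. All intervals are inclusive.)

Yes

Check (ack -> (<>[0,2] ((grant & ack) & busy))) at every j in [1,4]:
  j=1: antecedent false → ✓
  j=2: antecedent false → ✓
  j=3: antecedent false → ✓
  j=4: antecedent false → ✓
All positions satisfy it → formula holds.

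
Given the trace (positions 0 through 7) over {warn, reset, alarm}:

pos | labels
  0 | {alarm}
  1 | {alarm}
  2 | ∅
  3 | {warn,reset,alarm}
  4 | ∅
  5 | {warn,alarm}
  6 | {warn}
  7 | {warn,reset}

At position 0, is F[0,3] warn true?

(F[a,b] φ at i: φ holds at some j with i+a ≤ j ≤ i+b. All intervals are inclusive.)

Check warn at each j in [0,3]:
  j=0: false
  j=1: false
  j=2: false
  j=3: true
Found at j=3 → formula holds.

Holds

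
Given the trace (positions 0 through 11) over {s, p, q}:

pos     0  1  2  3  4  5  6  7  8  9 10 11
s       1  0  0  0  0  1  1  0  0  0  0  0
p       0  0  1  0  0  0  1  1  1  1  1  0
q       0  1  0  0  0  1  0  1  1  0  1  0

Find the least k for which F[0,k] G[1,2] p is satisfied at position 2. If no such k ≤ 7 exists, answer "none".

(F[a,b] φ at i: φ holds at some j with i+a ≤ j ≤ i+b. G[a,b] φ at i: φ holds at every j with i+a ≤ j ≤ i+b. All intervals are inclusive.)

Scan j = 2,3,… for G[1,2] p:
  j=2: fails
  j=3: fails
  j=4: fails
  j=5: holds
First hit at j=5, so smallest k = 5-2 = 3.

3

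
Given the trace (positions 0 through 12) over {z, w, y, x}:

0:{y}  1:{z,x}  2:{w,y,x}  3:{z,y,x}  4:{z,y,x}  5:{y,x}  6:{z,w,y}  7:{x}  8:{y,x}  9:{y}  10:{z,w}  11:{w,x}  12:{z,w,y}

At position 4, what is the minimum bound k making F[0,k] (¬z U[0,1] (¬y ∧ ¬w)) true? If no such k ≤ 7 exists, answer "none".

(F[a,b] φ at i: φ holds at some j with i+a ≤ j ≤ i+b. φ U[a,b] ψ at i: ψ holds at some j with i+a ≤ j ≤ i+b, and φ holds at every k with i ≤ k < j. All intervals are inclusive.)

3

Scan j = 4,5,… for (¬z U[0,1] (¬y ∧ ¬w)):
  j=4: fails
  j=5: fails
  j=6: fails
  j=7: holds
First hit at j=7, so smallest k = 7-4 = 3.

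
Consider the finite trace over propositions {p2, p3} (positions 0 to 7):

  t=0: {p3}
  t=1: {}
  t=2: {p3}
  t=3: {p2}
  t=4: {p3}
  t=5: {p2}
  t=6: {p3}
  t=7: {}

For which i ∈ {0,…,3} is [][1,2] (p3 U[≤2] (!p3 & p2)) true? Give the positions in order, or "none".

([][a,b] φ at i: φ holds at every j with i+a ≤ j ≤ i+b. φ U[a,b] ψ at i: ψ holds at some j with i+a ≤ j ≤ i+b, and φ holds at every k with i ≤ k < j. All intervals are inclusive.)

Evaluate at each i in [0,3]:
  i=0: ✗ (fails at j=1)
  i=1: ✓ (all of [2,3])
  i=2: ✓ (all of [3,4])
  i=3: ✓ (all of [4,5])

1, 2, 3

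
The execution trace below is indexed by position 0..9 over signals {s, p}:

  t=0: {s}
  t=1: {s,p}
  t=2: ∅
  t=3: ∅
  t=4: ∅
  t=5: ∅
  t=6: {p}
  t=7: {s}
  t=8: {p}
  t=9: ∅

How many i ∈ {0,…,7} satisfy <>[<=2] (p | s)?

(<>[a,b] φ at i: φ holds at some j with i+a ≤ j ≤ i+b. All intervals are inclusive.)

Evaluate at each i in [0,7]:
  i=0: ✓ (witness j=0)
  i=1: ✓ (witness j=1)
  i=2: ✗ (none in [2,4])
  i=3: ✗ (none in [3,5])
  i=4: ✓ (witness j=6)
  i=5: ✓ (witness j=6)
  i=6: ✓ (witness j=6)
  i=7: ✓ (witness j=7)
Positions where it holds: {0, 1, 4, 5, 6, 7} → 6.

6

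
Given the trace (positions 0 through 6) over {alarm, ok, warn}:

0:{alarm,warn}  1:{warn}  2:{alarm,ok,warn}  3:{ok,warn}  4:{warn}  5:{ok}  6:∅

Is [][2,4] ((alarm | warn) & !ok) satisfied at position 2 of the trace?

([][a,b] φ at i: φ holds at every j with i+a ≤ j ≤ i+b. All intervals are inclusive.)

Does not hold

Check ((alarm | warn) & !ok) at every j in [4,6]:
  j=4: true
  j=5: false
  j=6: false
Fails at j=5 → formula fails.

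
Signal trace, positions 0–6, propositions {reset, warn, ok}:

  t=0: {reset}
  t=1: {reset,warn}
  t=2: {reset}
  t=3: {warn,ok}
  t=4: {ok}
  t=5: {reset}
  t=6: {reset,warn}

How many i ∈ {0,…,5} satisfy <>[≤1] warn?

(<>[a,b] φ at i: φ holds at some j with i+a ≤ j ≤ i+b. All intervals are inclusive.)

Evaluate at each i in [0,5]:
  i=0: ✓ (witness j=1)
  i=1: ✓ (witness j=1)
  i=2: ✓ (witness j=3)
  i=3: ✓ (witness j=3)
  i=4: ✗ (none in [4,5])
  i=5: ✓ (witness j=6)
Positions where it holds: {0, 1, 2, 3, 5} → 5.

5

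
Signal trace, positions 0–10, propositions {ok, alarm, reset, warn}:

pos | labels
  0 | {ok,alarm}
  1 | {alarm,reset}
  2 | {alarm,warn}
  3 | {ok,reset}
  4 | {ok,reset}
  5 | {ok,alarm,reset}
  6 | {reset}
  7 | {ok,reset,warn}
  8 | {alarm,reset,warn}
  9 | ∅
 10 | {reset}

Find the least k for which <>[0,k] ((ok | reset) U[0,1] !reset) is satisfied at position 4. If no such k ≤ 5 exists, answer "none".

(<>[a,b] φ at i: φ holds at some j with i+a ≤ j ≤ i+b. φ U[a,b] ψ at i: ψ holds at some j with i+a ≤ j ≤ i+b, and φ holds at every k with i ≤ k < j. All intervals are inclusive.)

Scan j = 4,5,… for ((ok | reset) U[0,1] !reset):
  j=4: fails
  j=5: fails
  j=6: fails
  j=7: fails
  j=8: holds
First hit at j=8, so smallest k = 8-4 = 4.

4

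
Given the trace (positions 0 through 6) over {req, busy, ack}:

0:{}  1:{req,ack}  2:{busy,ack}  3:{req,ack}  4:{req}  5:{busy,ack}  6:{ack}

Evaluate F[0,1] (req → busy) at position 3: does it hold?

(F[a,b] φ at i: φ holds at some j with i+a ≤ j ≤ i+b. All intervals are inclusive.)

Check (req → busy) at each j in [3,4]:
  j=3: false
  j=4: false
No position in the window satisfies it → formula fails.

False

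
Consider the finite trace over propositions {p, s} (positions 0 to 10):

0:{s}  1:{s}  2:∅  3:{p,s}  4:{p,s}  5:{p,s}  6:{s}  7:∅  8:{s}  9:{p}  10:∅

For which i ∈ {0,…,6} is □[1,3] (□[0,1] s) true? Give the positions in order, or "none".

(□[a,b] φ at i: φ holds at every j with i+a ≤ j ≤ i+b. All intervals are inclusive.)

Evaluate at each i in [0,6]:
  i=0: ✗ (fails at j=1)
  i=1: ✗ (fails at j=2)
  i=2: ✓ (all of [3,5])
  i=3: ✗ (fails at j=6)
  i=4: ✗ (fails at j=6)
  i=5: ✗ (fails at j=6)
  i=6: ✗ (fails at j=7)

2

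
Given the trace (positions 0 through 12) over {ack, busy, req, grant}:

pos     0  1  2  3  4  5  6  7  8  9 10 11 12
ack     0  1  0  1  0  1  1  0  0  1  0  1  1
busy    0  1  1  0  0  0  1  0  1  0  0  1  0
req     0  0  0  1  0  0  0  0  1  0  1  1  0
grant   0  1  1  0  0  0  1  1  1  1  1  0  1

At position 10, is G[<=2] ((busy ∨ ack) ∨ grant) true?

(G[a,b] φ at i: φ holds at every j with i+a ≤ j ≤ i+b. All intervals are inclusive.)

Holds

Check ((busy ∨ ack) ∨ grant) at every j in [10,12]:
  j=10: true
  j=11: true
  j=12: true
All positions satisfy it → formula holds.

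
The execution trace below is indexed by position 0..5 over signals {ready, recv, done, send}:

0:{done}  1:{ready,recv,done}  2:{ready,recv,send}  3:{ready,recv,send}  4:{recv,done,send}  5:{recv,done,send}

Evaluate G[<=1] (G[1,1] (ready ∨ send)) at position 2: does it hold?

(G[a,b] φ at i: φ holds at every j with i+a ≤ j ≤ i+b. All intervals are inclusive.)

True

Check G[1,1] (ready ∨ send) at every j in [2,3]:
  j=2: holds on [3,3]
  j=3: holds on [4,4]
All positions satisfy it → formula holds.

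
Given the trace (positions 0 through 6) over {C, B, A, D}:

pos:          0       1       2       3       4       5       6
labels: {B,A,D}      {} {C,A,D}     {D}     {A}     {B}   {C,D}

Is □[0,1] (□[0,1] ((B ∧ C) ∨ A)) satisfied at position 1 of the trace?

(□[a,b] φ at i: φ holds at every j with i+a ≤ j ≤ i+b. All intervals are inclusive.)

Does not hold

Check □[0,1] ((B ∧ C) ∨ A) at every j in [1,2]:
  j=1: fails at 1
  j=2: fails at 3
Fails at j=1 → formula fails.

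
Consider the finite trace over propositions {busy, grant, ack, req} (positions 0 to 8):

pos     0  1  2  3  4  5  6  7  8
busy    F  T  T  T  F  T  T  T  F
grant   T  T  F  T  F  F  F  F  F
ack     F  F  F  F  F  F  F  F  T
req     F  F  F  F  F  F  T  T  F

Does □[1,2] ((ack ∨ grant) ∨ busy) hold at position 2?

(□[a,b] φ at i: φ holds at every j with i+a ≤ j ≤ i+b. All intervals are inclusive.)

No

Check ((ack ∨ grant) ∨ busy) at every j in [3,4]:
  j=3: true
  j=4: false
Fails at j=4 → formula fails.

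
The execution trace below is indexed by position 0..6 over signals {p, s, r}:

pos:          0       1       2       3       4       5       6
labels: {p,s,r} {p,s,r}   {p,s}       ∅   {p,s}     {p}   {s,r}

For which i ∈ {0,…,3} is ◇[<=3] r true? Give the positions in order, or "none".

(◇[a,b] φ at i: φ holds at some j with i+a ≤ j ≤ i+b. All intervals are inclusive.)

0, 1, 3

Evaluate at each i in [0,3]:
  i=0: ✓ (witness j=0)
  i=1: ✓ (witness j=1)
  i=2: ✗ (none in [2,5])
  i=3: ✓ (witness j=6)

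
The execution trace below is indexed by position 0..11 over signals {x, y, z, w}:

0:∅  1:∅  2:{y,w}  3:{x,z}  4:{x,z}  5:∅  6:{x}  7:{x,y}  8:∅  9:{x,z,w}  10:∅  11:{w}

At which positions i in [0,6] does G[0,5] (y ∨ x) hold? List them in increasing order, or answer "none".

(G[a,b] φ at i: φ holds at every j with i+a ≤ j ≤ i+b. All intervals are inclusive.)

none

Evaluate at each i in [0,6]:
  i=0: ✗ (fails at j=0)
  i=1: ✗ (fails at j=1)
  i=2: ✗ (fails at j=5)
  i=3: ✗ (fails at j=5)
  i=4: ✗ (fails at j=5)
  i=5: ✗ (fails at j=5)
  i=6: ✗ (fails at j=8)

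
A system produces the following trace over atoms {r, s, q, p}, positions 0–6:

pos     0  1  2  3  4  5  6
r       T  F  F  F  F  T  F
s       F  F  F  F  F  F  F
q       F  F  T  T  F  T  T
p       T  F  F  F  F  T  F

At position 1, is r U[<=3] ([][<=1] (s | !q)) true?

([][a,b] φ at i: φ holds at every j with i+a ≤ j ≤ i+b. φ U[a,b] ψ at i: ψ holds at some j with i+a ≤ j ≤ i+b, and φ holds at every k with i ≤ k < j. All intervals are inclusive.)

Does not hold

Need some j in [1,4] with [][<=1] (s | !q), and r at every k in [1,j-1].
  j=1: [][<=1] (s | !q) — fails at 2.
  j=2: [][<=1] (s | !q) — fails at 2.
  j=3: [][<=1] (s | !q) — fails at 3.
  j=4: [][<=1] (s | !q) — fails at 5.
No j in the window works → until fails.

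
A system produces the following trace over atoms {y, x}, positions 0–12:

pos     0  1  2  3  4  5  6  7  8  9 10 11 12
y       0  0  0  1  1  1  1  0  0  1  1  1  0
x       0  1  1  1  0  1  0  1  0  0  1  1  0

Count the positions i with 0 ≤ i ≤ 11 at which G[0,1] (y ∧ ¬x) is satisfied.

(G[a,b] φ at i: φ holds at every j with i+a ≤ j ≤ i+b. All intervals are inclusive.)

Evaluate at each i in [0,11]:
  i=0: ✗ (fails at j=0)
  i=1: ✗ (fails at j=1)
  i=2: ✗ (fails at j=2)
  i=3: ✗ (fails at j=3)
  i=4: ✗ (fails at j=5)
  i=5: ✗ (fails at j=5)
  i=6: ✗ (fails at j=7)
  i=7: ✗ (fails at j=7)
  i=8: ✗ (fails at j=8)
  i=9: ✗ (fails at j=10)
  i=10: ✗ (fails at j=10)
  i=11: ✗ (fails at j=11)
Positions where it holds: {} → 0.

0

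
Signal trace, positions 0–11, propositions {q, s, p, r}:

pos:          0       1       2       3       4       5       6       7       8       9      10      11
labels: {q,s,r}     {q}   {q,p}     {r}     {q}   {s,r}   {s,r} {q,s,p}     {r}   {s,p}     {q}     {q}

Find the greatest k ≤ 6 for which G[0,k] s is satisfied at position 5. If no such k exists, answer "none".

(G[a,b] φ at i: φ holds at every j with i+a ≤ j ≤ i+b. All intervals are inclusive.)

s must hold from j=5 onward; find where it first fails.
  j=5: holds
  j=6: holds
  j=7: holds
  j=8: fails
Holds on [5,7], so largest k = 2.

2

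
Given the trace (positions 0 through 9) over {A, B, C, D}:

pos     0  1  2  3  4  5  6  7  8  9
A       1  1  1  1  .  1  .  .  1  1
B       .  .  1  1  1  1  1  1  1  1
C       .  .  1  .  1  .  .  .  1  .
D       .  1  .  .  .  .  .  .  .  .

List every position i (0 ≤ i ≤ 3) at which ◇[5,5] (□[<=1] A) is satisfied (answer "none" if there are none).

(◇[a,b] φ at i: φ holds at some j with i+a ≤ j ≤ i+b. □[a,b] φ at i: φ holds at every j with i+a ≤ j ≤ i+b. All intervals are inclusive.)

Evaluate at each i in [0,3]:
  i=0: ✗ (none in [5,5])
  i=1: ✗ (none in [6,6])
  i=2: ✗ (none in [7,7])
  i=3: ✓ (witness j=8)

3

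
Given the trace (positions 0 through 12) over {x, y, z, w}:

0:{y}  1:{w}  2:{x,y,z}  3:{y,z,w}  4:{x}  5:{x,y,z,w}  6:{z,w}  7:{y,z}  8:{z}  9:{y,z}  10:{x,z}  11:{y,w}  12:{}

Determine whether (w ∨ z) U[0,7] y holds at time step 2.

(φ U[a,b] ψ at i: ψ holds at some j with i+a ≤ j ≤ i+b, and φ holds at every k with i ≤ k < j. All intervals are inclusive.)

Holds

Need some j in [2,9] with y, and (w ∨ z) at every k in [2,j-1].
  j=2: y holds; no prefix to check → satisfied.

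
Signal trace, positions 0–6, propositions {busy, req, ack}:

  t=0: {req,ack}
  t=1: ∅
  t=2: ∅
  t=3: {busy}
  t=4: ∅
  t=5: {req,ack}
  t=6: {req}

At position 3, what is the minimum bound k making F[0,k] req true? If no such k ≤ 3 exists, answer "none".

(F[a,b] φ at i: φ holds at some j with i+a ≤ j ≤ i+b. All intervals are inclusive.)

Scan j = 3,4,… for req:
  j=3: fails
  j=4: fails
  j=5: holds
First hit at j=5, so smallest k = 5-3 = 2.

2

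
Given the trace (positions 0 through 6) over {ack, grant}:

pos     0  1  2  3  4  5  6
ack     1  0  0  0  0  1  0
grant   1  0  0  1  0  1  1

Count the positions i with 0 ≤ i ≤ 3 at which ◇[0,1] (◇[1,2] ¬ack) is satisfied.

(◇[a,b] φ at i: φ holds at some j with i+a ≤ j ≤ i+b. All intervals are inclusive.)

4

Evaluate at each i in [0,3]:
  i=0: ✓ (witness j=0)
  i=1: ✓ (witness j=1)
  i=2: ✓ (witness j=2)
  i=3: ✓ (witness j=3)
Positions where it holds: {0, 1, 2, 3} → 4.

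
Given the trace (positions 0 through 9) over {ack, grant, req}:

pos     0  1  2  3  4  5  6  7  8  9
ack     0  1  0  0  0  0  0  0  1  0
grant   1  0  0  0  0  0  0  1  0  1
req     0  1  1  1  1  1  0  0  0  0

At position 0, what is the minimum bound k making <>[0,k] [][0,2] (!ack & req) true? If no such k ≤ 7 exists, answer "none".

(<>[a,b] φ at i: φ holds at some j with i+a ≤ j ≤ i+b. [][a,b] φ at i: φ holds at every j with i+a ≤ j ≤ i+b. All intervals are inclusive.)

Scan j = 0,1,… for [][0,2] (!ack & req):
  j=0: fails
  j=1: fails
  j=2: holds
First hit at j=2, so smallest k = 2-0 = 2.

2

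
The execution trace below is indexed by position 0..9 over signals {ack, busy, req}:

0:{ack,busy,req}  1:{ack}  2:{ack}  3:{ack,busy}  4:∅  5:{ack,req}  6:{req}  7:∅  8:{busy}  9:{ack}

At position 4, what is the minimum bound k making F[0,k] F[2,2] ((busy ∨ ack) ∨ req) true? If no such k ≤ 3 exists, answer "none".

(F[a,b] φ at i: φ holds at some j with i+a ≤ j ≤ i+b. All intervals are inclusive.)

Scan j = 4,5,… for F[2,2] ((busy ∨ ack) ∨ req):
  j=4: holds
First hit at j=4, so smallest k = 4-4 = 0.

0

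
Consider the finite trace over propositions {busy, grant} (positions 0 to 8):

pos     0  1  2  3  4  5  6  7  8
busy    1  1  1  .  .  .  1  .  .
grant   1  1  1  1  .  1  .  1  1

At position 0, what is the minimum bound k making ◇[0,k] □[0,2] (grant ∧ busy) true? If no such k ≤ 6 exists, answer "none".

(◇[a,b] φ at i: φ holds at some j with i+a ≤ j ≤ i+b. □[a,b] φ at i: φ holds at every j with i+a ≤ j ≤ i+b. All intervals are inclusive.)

0

Scan j = 0,1,… for □[0,2] (grant ∧ busy):
  j=0: holds
First hit at j=0, so smallest k = 0-0 = 0.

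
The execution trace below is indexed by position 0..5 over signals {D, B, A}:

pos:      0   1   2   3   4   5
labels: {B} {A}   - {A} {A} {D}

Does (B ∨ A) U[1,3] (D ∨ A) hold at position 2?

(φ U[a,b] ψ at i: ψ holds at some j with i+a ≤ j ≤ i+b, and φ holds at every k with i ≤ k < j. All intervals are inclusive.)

Need some j in [3,5] with (D ∨ A), and (B ∨ A) at every k in [2,j-1].
  j=3: (D ∨ A) holds, but (B ∨ A) fails at k=2 → not this j.
  j=4: (D ∨ A) holds, but (B ∨ A) fails at k=2 → not this j.
  j=5: (D ∨ A) holds, but (B ∨ A) fails at k=2 → not this j.
No j in the window works → until fails.

No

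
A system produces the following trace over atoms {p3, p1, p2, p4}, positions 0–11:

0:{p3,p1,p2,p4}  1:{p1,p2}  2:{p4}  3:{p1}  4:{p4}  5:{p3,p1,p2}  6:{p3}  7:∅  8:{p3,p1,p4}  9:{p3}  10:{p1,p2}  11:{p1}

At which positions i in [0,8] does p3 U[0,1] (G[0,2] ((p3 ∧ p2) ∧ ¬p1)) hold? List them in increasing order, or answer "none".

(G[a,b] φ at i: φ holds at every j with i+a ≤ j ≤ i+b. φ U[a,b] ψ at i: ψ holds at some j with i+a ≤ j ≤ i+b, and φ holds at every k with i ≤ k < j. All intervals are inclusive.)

Evaluate at each i in [0,8]:
  i=0: ✗ (no rhs in [0,1])
  i=1: ✗ (no rhs in [1,2])
  i=2: ✗ (no rhs in [2,3])
  i=3: ✗ (no rhs in [3,4])
  i=4: ✗ (no rhs in [4,5])
  i=5: ✗ (no rhs in [5,6])
  i=6: ✗ (no rhs in [6,7])
  i=7: ✗ (no rhs in [7,8])
  i=8: ✗ (no rhs in [8,9])

none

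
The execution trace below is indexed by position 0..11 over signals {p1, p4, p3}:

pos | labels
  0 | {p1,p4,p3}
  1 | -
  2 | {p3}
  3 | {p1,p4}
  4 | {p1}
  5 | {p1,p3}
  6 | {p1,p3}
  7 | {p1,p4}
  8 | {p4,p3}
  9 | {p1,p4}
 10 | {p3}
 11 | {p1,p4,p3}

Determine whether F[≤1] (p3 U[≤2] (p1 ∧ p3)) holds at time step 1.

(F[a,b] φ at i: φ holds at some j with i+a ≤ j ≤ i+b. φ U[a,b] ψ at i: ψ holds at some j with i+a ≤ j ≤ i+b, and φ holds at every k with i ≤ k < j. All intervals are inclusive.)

Check (p3 U[≤2] (p1 ∧ p3)) at each j in [1,2]:
  j=1: fails
  j=2: fails
No position in the window satisfies it → formula fails.

False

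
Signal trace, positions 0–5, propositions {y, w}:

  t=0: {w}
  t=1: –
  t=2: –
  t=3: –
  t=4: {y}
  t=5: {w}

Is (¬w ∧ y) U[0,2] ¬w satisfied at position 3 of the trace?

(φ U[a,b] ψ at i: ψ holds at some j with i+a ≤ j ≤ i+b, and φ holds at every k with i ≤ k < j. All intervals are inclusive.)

Holds

Need some j in [3,5] with ¬w, and (¬w ∧ y) at every k in [3,j-1].
  j=3: ¬w holds; no prefix to check → satisfied.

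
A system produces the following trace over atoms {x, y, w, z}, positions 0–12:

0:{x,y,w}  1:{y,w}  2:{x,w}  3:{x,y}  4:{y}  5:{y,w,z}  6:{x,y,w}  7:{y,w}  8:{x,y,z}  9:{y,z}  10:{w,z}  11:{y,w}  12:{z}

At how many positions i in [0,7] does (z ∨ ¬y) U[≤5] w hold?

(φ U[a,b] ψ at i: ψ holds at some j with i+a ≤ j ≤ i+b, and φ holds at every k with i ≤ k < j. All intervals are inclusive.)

6

Evaluate at each i in [0,7]:
  i=0: ✓ (rhs at j=0)
  i=1: ✓ (rhs at j=1)
  i=2: ✓ (rhs at j=2)
  i=3: ✗ (lhs fails at k=3 before rhs at j=5)
  i=4: ✗ (lhs fails at k=4 before rhs at j=5)
  i=5: ✓ (rhs at j=5)
  i=6: ✓ (rhs at j=6)
  i=7: ✓ (rhs at j=7)
Positions where it holds: {0, 1, 2, 5, 6, 7} → 6.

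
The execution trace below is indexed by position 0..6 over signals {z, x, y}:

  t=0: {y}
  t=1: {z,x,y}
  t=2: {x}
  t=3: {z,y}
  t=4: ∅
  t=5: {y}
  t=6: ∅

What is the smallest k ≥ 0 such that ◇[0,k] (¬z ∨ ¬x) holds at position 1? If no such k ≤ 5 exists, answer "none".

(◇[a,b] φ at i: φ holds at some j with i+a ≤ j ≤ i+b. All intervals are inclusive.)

1

Scan j = 1,2,… for (¬z ∨ ¬x):
  j=1: fails
  j=2: holds
First hit at j=2, so smallest k = 2-1 = 1.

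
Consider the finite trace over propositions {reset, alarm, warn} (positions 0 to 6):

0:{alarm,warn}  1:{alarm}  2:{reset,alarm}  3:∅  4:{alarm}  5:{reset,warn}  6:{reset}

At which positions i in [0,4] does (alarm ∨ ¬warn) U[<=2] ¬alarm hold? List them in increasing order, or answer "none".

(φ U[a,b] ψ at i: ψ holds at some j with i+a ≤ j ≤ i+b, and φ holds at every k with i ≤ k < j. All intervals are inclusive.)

Evaluate at each i in [0,4]:
  i=0: ✗ (no rhs in [0,2])
  i=1: ✓ (rhs at j=3; lhs holds on [1,2])
  i=2: ✓ (rhs at j=3; lhs holds on [2,2])
  i=3: ✓ (rhs at j=3)
  i=4: ✓ (rhs at j=5; lhs holds on [4,4])

1, 2, 3, 4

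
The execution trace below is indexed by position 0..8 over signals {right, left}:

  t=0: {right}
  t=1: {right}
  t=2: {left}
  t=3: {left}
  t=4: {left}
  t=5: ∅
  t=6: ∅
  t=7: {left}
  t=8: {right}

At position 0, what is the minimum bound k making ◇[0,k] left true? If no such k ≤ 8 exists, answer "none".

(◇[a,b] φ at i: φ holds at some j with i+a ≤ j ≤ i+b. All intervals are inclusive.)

2

Scan j = 0,1,… for left:
  j=0: fails
  j=1: fails
  j=2: holds
First hit at j=2, so smallest k = 2-0 = 2.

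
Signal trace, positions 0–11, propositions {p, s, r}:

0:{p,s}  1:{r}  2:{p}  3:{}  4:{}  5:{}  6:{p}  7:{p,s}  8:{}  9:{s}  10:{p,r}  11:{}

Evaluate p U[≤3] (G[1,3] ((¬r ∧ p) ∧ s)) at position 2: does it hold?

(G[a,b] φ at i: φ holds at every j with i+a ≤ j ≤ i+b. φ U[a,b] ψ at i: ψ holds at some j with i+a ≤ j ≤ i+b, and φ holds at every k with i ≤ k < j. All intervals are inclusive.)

Does not hold

Need some j in [2,5] with G[1,3] ((¬r ∧ p) ∧ s), and p at every k in [2,j-1].
  j=2: G[1,3] ((¬r ∧ p) ∧ s) — fails at 3.
  j=3: G[1,3] ((¬r ∧ p) ∧ s) — fails at 4.
  j=4: G[1,3] ((¬r ∧ p) ∧ s) — fails at 5.
  j=5: G[1,3] ((¬r ∧ p) ∧ s) — fails at 6.
No j in the window works → until fails.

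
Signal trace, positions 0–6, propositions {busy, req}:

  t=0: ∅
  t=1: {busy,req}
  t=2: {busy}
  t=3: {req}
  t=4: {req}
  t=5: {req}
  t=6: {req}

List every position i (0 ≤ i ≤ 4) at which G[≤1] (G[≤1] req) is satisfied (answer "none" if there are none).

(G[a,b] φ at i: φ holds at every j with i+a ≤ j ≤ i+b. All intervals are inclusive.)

3, 4

Evaluate at each i in [0,4]:
  i=0: ✗ (fails at j=0)
  i=1: ✗ (fails at j=1)
  i=2: ✗ (fails at j=2)
  i=3: ✓ (all of [3,4])
  i=4: ✓ (all of [4,5])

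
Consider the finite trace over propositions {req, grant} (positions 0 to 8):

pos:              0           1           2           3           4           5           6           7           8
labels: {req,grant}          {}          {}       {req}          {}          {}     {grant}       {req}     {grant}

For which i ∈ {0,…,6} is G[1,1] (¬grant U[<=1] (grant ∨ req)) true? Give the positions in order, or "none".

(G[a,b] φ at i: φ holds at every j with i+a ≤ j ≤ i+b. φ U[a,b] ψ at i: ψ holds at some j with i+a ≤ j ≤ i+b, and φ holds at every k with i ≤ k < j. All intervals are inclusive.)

Evaluate at each i in [0,6]:
  i=0: ✗ (fails at j=1)
  i=1: ✓ (all of [2,2])
  i=2: ✓ (all of [3,3])
  i=3: ✗ (fails at j=4)
  i=4: ✓ (all of [5,5])
  i=5: ✓ (all of [6,6])
  i=6: ✓ (all of [7,7])

1, 2, 4, 5, 6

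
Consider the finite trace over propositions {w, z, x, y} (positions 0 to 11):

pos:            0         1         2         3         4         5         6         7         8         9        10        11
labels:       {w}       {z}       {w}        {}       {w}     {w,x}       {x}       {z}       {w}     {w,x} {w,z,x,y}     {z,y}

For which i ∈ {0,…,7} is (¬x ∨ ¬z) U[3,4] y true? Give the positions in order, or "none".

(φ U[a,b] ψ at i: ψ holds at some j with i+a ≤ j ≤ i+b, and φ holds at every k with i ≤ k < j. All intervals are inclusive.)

6, 7

Evaluate at each i in [0,7]:
  i=0: ✗ (no rhs in [3,4])
  i=1: ✗ (no rhs in [4,5])
  i=2: ✗ (no rhs in [5,6])
  i=3: ✗ (no rhs in [6,7])
  i=4: ✗ (no rhs in [7,8])
  i=5: ✗ (no rhs in [8,9])
  i=6: ✓ (rhs at j=10; lhs holds on [6,9])
  i=7: ✓ (rhs at j=10; lhs holds on [7,9])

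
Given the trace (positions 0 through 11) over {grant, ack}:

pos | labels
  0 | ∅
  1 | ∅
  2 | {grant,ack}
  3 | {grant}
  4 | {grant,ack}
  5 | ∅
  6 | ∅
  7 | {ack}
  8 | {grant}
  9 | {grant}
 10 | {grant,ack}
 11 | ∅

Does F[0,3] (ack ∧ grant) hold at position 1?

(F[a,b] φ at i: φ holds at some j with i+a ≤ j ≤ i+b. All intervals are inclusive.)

Check (ack ∧ grant) at each j in [1,4]:
  j=1: false
  j=2: true
  j=3: false
  j=4: true
Found at j=2 → formula holds.

True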